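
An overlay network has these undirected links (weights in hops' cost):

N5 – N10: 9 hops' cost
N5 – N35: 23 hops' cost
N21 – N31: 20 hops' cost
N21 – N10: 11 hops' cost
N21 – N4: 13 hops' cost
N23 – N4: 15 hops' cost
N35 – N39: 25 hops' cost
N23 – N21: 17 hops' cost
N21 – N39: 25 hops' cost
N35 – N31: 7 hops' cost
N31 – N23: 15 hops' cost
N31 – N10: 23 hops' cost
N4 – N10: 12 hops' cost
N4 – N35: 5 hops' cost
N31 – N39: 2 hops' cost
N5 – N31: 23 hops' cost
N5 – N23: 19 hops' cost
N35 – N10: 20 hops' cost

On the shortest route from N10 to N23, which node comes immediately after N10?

Compare a few routes:
N10 → N21 → N23: 11+17 = 28
N10 → N5 → N23: 9+19 = 28
N10 → N4 → N23: 12+15 = 27
N10 → N31 → N23: 23+15 = 38
The minimum is 27 hops' cost via N10 → N4 → N23.
So from N10 the first move is to N4.

N4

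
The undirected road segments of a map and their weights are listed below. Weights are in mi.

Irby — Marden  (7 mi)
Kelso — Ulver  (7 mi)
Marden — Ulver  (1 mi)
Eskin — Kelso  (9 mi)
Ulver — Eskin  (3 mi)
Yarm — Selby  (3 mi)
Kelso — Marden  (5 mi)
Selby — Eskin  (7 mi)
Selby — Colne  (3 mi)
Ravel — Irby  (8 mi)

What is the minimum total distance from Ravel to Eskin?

19 mi

Shortest distances from Ravel:
Ravel: 0
Irby: 8  (via Ravel)
Marden: 15  (via Irby)
Ulver: 16  (via Marden)
Eskin: 19  (via Ulver)
Shortest route: Ravel → Irby → Marden → Ulver → Eskin = 19 mi.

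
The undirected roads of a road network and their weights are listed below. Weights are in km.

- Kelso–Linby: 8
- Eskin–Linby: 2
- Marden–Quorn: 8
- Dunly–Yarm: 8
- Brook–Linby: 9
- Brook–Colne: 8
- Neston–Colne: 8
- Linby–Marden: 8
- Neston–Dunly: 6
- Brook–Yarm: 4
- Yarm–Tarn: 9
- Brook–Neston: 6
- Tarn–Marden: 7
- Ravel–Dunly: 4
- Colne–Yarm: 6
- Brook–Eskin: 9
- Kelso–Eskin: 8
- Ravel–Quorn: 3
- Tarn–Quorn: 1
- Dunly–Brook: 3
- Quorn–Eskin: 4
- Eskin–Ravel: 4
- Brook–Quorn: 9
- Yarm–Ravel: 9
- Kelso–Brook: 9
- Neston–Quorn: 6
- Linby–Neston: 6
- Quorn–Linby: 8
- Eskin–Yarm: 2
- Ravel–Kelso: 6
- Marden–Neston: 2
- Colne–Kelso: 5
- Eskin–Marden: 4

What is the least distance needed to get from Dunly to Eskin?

8 km

Enumerating some paths:
Dunly–Brook–Yarm–Eskin: 3+4+2 = 9
Dunly–Yarm–Eskin: 8+2 = 10
Dunly–Ravel–Eskin: 4+4 = 8
Cheapest is Dunly–Ravel–Eskin at 8 km.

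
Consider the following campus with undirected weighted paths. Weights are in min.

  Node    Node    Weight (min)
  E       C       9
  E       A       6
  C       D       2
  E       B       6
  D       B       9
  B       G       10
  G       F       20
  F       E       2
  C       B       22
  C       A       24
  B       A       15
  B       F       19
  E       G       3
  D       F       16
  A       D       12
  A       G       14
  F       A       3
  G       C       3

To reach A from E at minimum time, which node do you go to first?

Enumerating some paths:
E → F → A: 2+3 = 5
E → A: 6 = 6
The minimum is 5 min via E → F → A.
So from E the first move is to F.

F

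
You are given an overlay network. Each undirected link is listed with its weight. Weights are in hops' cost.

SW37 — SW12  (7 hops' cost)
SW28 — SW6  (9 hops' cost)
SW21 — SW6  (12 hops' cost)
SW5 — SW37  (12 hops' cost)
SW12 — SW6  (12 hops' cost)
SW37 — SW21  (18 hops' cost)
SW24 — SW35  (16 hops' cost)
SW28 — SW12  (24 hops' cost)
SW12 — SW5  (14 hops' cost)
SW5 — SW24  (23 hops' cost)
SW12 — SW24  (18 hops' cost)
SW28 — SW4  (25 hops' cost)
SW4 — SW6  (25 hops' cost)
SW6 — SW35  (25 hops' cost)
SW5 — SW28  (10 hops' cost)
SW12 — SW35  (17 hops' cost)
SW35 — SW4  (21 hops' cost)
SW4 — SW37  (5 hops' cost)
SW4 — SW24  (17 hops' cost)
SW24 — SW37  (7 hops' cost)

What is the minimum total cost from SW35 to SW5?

31 hops' cost

Settle nodes by increasing distance from SW35:
SW35: 0
SW24: 16  (via SW35)
SW12: 17  (via SW35)
SW4: 21  (via SW35)
SW37: 23  (via SW24)
SW6: 25  (via SW35)
SW5: 31  (via SW12)
Shortest route: SW35–SW12–SW5 = 31 hops' cost.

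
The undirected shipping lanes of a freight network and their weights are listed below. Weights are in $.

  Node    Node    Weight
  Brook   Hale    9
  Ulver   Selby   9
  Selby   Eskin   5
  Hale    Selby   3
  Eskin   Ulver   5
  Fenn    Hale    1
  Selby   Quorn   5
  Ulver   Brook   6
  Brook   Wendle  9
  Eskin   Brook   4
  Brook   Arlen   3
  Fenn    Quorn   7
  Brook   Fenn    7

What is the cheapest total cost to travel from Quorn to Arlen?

$17

Candidate routes:
Quorn → Selby → Hale → Fenn → Brook → Arlen: 5+3+1+7+3 = 19
Quorn → Selby → Hale → Brook → Arlen: 5+3+9+3 = 20
Quorn → Fenn → Hale → Brook → Arlen: 7+1+9+3 = 20
Quorn → Fenn → Brook → Arlen: 7+7+3 = 17
The minimum is $17 via Quorn → Fenn → Brook → Arlen.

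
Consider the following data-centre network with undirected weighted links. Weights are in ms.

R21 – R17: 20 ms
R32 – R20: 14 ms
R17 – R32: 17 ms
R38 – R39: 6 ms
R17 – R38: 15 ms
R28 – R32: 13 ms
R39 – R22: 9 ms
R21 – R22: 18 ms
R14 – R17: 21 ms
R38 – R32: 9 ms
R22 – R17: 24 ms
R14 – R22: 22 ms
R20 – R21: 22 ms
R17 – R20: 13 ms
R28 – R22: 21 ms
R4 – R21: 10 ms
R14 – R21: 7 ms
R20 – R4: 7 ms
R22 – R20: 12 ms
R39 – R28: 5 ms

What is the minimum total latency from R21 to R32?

Enumerating some paths:
R21 → R20 → R32: 22+14 = 36
R21 → R4 → R20 → R32: 10+7+14 = 31
R21 → R17 → R32: 20+17 = 37
R21 → R22 → R39 → R38 → R32: 18+9+6+9 = 42
Cheapest is R21 → R4 → R20 → R32 at 31 ms.

31 ms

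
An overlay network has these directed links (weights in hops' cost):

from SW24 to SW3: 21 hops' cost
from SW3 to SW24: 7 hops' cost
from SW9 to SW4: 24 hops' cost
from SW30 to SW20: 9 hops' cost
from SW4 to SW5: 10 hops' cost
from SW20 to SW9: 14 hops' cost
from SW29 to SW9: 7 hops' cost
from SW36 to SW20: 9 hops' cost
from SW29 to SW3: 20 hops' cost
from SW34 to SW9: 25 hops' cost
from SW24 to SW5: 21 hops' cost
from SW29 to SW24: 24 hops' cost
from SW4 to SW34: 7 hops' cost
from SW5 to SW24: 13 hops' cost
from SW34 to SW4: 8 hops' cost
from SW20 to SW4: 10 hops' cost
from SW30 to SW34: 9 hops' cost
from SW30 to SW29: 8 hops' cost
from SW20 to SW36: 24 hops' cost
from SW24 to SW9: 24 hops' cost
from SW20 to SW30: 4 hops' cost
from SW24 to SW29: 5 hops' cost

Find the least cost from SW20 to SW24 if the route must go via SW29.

Best SW20 to SW29: SW20 → SW30 → SW29 costing 12
Best SW29 to SW24: SW29 → SW24 costing 24
Total via SW29: 12 + 24 = 36 hops' cost.

36 hops' cost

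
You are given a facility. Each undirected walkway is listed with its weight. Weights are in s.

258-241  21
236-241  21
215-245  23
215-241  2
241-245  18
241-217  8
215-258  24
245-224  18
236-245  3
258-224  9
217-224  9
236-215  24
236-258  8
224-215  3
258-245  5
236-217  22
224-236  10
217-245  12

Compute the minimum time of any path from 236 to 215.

Shortest distances from 236:
236: 0
245: 3  (via 236)
258: 8  (via 236)
224: 10  (via 236)
215: 13  (via 224)
Shortest route: 236–224–215 = 13 s.

13 s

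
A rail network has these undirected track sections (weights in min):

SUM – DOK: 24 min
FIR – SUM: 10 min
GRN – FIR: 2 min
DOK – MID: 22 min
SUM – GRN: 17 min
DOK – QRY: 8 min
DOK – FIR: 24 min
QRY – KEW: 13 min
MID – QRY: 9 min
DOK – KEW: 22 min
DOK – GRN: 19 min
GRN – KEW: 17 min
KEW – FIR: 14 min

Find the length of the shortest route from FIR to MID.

36 min

Shortest distances from FIR:
FIR: 0
GRN: 2  (via FIR)
SUM: 10  (via FIR)
KEW: 14  (via FIR)
DOK: 21  (via GRN)
QRY: 27  (via KEW)
MID: 36  (via QRY)
Shortest route: FIR → KEW → QRY → MID = 36 min.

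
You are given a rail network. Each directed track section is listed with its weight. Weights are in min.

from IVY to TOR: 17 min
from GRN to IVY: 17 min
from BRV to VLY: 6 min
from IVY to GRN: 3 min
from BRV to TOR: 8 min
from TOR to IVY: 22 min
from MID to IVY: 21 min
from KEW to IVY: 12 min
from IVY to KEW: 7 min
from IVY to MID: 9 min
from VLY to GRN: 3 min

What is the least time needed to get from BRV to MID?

Candidate routes:
BRV - TOR - IVY - MID: 8+22+9 = 39
BRV - VLY - GRN - IVY - MID: 6+3+17+9 = 35
Cheapest is BRV - VLY - GRN - IVY - MID at 35 min.

35 min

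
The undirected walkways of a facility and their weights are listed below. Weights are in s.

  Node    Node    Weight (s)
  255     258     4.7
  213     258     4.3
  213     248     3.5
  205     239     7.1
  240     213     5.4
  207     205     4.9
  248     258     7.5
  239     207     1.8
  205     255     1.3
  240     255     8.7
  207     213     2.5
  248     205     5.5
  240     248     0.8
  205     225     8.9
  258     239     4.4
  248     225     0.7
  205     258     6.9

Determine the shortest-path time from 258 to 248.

Running Dijkstra from 258:
258: 0
213: 4.3  (via 258)
239: 4.4  (via 258)
255: 4.7  (via 258)
205: 6  (via 255)
207: 6.2  (via 239)
248: 7.5  (via 258)
Shortest route: 258 → 248 = 7.5 s.

7.5 s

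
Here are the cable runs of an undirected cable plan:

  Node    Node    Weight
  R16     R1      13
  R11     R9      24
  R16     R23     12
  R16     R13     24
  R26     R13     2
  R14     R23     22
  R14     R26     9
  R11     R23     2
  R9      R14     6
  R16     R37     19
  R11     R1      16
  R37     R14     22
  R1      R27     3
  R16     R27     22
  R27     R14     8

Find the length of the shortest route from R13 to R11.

35

Shortest distances from R13:
R13: 0
R26: 2  (via R13)
R14: 11  (via R26)
R9: 17  (via R14)
R27: 19  (via R14)
R1: 22  (via R27)
R16: 24  (via R13)
R37: 33  (via R14)
R23: 33  (via R14)
R11: 35  (via R23)
Shortest route: R13 → R26 → R14 → R23 → R11 = 35.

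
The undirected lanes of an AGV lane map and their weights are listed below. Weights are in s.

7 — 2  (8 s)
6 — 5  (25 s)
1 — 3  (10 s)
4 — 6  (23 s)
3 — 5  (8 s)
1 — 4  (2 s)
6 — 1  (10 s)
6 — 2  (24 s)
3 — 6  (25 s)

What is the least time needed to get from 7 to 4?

44 s

Candidate routes:
7 - 2 - 6 - 4: 8+24+23 = 55
7 - 2 - 6 - 1 - 4: 8+24+10+2 = 44
7 - 2 - 6 - 3 - 1 - 4: 8+24+25+10+2 = 69
The minimum is 44 s via 7 - 2 - 6 - 1 - 4.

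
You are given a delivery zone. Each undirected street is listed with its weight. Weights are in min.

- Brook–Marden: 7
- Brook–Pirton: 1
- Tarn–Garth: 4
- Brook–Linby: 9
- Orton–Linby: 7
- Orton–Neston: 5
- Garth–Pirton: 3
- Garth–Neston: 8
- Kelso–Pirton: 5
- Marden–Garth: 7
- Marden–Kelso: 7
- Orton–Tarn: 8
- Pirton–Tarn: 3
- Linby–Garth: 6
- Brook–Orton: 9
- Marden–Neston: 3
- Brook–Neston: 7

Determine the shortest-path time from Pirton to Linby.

Candidate routes:
Pirton - Tarn - Garth - Linby: 3+4+6 = 13
Pirton - Brook - Linby: 1+9 = 10
Pirton - Garth - Linby: 3+6 = 9
Cheapest is Pirton - Garth - Linby at 9 min.

9 min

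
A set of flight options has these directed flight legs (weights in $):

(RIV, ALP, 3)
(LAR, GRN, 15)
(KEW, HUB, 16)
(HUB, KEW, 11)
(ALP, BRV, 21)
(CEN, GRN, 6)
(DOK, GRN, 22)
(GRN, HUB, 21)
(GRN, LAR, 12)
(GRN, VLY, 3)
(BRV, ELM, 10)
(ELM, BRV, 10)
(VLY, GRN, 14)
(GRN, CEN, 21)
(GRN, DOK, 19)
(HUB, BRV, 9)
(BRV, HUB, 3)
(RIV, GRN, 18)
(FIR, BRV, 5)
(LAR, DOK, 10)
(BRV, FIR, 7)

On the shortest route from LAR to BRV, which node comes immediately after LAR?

Enumerating some paths:
LAR → GRN → HUB → BRV: 15+21+9 = 45
LAR → DOK → GRN → HUB → BRV: 10+22+21+9 = 62
Cheapest is LAR → GRN → HUB → BRV at $45.
So from LAR the first move is to GRN.

GRN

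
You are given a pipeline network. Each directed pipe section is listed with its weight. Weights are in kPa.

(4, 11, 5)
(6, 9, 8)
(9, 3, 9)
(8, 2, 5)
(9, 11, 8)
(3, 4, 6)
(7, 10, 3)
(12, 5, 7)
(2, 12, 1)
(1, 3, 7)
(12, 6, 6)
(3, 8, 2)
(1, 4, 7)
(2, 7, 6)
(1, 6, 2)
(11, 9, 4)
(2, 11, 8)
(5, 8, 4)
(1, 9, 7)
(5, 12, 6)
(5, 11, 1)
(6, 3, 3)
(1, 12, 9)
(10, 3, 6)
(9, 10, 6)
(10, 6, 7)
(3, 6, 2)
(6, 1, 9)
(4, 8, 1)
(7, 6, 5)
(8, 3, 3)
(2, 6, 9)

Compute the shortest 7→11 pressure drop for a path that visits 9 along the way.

Shortest 7→9: 7–6–9 = 13
Best 9 to 11: 9–11 costing 8
Total via 9: 13 + 8 = 21 kPa.

21 kPa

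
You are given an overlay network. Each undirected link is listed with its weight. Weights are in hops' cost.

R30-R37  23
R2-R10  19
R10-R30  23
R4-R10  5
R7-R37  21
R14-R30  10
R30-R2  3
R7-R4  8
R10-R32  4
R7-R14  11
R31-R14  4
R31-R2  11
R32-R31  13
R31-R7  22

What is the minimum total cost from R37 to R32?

38 hops' cost

Shortest distances from R37:
R37: 0
R7: 21  (via R37)
R30: 23  (via R37)
R2: 26  (via R30)
R4: 29  (via R7)
R14: 32  (via R7)
R10: 34  (via R4)
R31: 36  (via R14)
R32: 38  (via R10)
Shortest route: R37–R7–R4–R10–R32 = 38 hops' cost.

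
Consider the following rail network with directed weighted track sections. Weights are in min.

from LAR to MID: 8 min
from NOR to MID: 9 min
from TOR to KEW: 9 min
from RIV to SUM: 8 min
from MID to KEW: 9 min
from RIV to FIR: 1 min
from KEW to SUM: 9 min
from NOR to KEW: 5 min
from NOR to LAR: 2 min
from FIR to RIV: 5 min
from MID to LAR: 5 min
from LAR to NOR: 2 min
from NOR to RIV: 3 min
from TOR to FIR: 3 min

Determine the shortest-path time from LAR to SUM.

Compare a few routes:
LAR → NOR → RIV → SUM: 2+3+8 = 13
LAR → NOR → KEW → SUM: 2+5+9 = 16
LAR → MID → KEW → SUM: 8+9+9 = 26
Cheapest is LAR → NOR → RIV → SUM at 13 min.

13 min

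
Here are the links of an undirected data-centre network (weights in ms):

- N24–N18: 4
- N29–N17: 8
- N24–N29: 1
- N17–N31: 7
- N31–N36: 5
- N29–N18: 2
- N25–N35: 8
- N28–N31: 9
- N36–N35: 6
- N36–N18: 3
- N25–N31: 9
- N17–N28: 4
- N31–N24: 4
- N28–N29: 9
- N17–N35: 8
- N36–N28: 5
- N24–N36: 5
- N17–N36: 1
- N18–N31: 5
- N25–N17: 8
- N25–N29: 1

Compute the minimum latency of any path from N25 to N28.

10 ms

Running Dijkstra from N25:
N25: 0
N29: 1  (via N25)
N24: 2  (via N29)
N18: 3  (via N29)
N36: 6  (via N18)
N31: 6  (via N24)
N17: 7  (via N36)
N35: 8  (via N25)
N28: 10  (via N29)
Shortest route: N25 → N29 → N28 = 10 ms.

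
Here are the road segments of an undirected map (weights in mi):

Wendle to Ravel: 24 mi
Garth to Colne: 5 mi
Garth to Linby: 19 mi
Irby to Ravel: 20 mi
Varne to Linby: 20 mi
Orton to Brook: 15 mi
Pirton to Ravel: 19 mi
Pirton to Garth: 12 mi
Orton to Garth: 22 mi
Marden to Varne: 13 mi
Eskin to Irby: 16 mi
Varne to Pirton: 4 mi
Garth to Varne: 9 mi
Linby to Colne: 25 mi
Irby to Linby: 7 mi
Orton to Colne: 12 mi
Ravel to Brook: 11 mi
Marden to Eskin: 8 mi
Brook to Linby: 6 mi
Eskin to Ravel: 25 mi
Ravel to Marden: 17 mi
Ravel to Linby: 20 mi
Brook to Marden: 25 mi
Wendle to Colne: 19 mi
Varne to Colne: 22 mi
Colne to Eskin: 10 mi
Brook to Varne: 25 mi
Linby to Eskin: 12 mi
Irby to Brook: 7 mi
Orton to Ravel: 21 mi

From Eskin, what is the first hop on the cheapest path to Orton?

Colne

Compare a few routes:
Eskin → Colne → Orton: 10+12 = 22
Eskin → Linby → Brook → Orton: 12+6+15 = 33
The minimum is 22 mi via Eskin → Colne → Orton.
So from Eskin the first move is to Colne.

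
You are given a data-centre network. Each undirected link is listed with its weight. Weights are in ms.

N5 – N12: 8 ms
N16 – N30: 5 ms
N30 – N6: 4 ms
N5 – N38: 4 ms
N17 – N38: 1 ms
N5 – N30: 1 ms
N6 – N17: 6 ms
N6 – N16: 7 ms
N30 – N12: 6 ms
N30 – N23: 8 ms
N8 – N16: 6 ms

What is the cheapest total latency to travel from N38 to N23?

13 ms

Compare a few routes:
N38–N5–N30–N23: 4+1+8 = 13
N38–N17–N6–N30–N23: 1+6+4+8 = 19
N38–N5–N12–N30–N23: 4+8+6+8 = 26
The minimum is 13 ms via N38–N5–N30–N23.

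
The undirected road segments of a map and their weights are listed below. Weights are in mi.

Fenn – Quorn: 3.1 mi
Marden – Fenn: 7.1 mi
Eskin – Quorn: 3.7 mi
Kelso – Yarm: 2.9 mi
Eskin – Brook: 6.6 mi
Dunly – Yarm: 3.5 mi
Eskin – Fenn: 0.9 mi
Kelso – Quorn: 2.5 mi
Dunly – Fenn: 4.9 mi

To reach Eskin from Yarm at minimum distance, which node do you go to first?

Candidate routes:
Yarm–Kelso–Quorn–Eskin: 2.9+2.5+3.7 = 9.1
Yarm–Dunly–Fenn–Eskin: 3.5+4.9+0.9 = 9.3
Cheapest is Yarm–Kelso–Quorn–Eskin at 9.1 mi.
So from Yarm the first move is to Kelso.

Kelso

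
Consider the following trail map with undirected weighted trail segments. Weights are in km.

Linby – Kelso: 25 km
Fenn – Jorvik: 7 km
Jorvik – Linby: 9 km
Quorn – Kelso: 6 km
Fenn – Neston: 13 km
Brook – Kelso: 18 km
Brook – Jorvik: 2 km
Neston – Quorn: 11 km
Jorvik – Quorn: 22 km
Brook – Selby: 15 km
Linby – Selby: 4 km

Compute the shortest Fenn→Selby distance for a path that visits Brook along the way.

Best Fenn to Brook: Fenn–Jorvik–Brook costing 9
Best Brook to Selby: Brook–Selby costing 15
Total via Brook: 9 + 15 = 24 km.

24 km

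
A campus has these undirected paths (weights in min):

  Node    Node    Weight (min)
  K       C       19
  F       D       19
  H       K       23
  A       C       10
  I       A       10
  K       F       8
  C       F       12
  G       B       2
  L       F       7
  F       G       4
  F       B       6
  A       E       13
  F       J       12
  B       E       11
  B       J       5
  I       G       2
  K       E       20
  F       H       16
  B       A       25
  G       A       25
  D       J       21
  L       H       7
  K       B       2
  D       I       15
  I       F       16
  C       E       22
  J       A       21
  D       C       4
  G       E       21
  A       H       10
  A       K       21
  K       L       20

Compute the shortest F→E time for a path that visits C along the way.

34 min

Shortest F→C: F–C = 12
Shortest C→E: C–E = 22
Total via C: 12 + 22 = 34 min.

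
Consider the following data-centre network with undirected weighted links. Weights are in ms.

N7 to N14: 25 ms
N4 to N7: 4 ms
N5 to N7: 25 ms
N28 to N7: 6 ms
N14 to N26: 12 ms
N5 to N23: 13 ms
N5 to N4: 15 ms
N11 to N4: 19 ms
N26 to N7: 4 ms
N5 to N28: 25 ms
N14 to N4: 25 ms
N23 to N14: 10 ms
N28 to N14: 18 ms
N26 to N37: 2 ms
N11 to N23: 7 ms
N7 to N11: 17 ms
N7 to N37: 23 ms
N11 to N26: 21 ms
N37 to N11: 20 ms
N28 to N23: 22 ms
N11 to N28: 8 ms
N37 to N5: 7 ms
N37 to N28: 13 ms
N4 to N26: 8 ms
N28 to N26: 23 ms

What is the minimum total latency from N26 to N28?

Settle nodes by increasing distance from N26:
N26: 0
N37: 2  (via N26)
N7: 4  (via N26)
N4: 8  (via N26)
N5: 9  (via N37)
N28: 10  (via N7)
Shortest route: N26 → N7 → N28 = 10 ms.

10 ms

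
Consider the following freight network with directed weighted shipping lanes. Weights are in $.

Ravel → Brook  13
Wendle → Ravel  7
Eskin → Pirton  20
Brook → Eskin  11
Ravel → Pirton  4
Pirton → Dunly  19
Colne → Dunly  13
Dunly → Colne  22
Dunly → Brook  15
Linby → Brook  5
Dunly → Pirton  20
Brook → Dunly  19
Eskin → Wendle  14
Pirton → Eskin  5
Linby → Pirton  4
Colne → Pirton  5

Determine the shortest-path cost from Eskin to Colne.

Enumerating some paths:
Eskin–Wendle–Ravel–Pirton–Dunly–Colne: 14+7+4+19+22 = 66
Eskin–Pirton–Dunly–Colne: 20+19+22 = 61
Eskin–Wendle–Ravel–Brook–Dunly–Colne: 14+7+13+19+22 = 75
Cheapest is Eskin–Pirton–Dunly–Colne at $61.

$61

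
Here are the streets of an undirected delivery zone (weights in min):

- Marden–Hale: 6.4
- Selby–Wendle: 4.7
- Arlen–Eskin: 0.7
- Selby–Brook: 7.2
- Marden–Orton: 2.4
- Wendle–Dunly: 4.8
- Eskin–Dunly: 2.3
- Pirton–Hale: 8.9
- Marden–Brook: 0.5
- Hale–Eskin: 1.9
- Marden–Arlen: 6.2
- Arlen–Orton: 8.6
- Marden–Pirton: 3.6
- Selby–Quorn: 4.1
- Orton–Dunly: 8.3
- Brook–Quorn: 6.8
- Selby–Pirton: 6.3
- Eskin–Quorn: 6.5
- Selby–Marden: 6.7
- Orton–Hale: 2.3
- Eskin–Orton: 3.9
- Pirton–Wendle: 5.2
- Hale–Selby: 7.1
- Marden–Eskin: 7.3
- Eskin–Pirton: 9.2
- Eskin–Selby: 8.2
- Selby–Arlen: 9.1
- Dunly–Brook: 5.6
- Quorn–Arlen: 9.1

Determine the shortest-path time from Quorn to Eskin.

Running Dijkstra from Quorn:
Quorn: 0
Selby: 4.1  (via Quorn)
Eskin: 6.5  (via Quorn)
Shortest route: Quorn → Eskin = 6.5 min.

6.5 min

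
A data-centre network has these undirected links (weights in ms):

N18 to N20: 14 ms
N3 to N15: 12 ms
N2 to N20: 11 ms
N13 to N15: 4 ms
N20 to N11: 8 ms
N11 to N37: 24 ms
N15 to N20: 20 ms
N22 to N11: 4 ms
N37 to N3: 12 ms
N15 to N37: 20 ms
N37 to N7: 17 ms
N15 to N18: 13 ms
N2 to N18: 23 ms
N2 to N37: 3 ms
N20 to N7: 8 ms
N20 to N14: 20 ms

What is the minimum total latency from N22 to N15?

32 ms

Enumerating some paths:
N22 - N11 - N20 - N18 - N15: 4+8+14+13 = 39
N22 - N11 - N20 - N2 - N37 - N15: 4+8+11+3+20 = 46
N22 - N11 - N20 - N15: 4+8+20 = 32
The minimum is 32 ms via N22 - N11 - N20 - N15.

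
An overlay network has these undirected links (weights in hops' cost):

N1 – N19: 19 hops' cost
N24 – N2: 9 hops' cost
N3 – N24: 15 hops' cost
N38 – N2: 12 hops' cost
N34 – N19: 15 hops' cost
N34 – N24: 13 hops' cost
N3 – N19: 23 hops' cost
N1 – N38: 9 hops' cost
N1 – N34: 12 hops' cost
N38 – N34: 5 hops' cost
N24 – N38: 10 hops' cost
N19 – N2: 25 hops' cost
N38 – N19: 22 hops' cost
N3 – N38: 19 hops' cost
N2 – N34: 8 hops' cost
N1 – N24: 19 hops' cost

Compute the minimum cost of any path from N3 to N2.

24 hops' cost

Settle nodes by increasing distance from N3:
N3: 0
N24: 15  (via N3)
N38: 19  (via N3)
N19: 23  (via N3)
N34: 24  (via N38)
N2: 24  (via N24)
Shortest route: N3–N24–N2 = 24 hops' cost.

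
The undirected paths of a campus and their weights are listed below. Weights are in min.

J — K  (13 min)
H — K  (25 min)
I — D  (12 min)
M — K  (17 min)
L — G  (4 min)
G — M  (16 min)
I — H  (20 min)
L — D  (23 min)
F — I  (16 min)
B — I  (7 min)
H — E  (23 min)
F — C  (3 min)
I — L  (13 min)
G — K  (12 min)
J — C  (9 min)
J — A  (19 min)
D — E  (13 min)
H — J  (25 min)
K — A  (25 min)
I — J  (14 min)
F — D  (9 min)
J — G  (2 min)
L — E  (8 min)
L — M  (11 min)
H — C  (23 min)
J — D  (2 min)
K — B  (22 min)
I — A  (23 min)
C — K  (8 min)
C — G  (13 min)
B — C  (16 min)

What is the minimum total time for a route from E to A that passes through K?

49 min

Best E to K: E–L–G–K costing 24
Best K to A: K–A costing 25
Total via K: 24 + 25 = 49 min.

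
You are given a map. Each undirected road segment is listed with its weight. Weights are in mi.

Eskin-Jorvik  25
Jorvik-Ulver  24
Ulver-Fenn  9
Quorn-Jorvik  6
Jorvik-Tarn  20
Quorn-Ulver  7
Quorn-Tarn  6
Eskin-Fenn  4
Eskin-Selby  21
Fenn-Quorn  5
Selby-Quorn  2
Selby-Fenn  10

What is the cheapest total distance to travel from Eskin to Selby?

11 mi

Shortest distances from Eskin:
Eskin: 0
Fenn: 4  (via Eskin)
Quorn: 9  (via Fenn)
Selby: 11  (via Quorn)
Shortest route: Eskin–Fenn–Quorn–Selby = 11 mi.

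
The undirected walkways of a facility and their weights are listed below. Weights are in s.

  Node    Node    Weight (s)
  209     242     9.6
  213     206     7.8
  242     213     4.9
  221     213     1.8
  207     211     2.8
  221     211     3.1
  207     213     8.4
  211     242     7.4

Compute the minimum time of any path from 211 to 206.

Settle nodes by increasing distance from 211:
211: 0
207: 2.8  (via 211)
221: 3.1  (via 211)
213: 4.9  (via 221)
242: 7.4  (via 211)
206: 12.7  (via 213)
Shortest route: 211–221–213–206 = 12.7 s.

12.7 s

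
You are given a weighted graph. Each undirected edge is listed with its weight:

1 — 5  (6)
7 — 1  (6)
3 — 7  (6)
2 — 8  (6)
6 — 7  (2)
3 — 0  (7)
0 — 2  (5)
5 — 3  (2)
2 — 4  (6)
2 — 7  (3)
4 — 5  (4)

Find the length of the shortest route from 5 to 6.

10

Compare a few routes:
5 → 4 → 2 → 7 → 6: 4+6+3+2 = 15
5 → 3 → 7 → 6: 2+6+2 = 10
5 → 3 → 0 → 2 → 7 → 6: 2+7+5+3+2 = 19
5 → 1 → 7 → 6: 6+6+2 = 14
The minimum is 10 via 5 → 3 → 7 → 6.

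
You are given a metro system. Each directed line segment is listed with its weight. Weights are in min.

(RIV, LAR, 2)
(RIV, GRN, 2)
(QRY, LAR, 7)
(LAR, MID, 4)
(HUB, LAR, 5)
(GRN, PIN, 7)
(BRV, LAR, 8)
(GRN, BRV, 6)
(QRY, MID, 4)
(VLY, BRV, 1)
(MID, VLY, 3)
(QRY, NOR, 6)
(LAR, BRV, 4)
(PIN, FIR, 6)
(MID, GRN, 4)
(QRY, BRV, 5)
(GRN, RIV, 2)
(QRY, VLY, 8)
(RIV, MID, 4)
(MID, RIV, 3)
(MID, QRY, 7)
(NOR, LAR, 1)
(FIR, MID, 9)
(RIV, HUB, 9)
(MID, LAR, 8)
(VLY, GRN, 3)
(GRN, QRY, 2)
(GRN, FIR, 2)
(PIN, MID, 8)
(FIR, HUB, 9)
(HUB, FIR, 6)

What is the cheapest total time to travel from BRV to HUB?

24 min

Settle nodes by increasing distance from BRV:
BRV: 0
LAR: 8  (via BRV)
MID: 12  (via LAR)
VLY: 15  (via MID)
RIV: 15  (via MID)
GRN: 16  (via MID)
QRY: 18  (via GRN)
FIR: 18  (via GRN)
PIN: 23  (via GRN)
NOR: 24  (via QRY)
HUB: 24  (via RIV)
Shortest route: BRV–LAR–MID–RIV–HUB = 24 min.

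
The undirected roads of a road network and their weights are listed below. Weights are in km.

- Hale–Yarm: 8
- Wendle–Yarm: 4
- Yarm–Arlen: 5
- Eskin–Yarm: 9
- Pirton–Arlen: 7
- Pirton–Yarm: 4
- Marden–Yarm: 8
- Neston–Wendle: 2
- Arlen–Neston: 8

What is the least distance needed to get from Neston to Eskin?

15 km

Compare a few routes:
Neston–Wendle–Yarm–Eskin: 2+4+9 = 15
Neston–Arlen–Yarm–Eskin: 8+5+9 = 22
The minimum is 15 km via Neston–Wendle–Yarm–Eskin.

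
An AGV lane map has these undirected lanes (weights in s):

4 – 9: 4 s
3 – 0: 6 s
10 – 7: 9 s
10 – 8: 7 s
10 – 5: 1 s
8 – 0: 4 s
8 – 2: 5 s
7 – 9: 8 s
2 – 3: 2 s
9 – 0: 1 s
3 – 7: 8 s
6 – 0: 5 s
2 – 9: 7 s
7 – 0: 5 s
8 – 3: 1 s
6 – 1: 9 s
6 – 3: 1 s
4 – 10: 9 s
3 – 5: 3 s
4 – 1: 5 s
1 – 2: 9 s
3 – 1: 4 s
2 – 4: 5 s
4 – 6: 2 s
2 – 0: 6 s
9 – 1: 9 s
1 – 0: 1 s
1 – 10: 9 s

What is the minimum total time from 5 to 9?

9 s

Shortest distances from 5:
5: 0
10: 1  (via 5)
3: 3  (via 5)
6: 4  (via 3)
8: 4  (via 3)
2: 5  (via 3)
4: 6  (via 6)
1: 7  (via 3)
0: 8  (via 8)
9: 9  (via 0)
Shortest route: 5–3–8–0–9 = 9 s.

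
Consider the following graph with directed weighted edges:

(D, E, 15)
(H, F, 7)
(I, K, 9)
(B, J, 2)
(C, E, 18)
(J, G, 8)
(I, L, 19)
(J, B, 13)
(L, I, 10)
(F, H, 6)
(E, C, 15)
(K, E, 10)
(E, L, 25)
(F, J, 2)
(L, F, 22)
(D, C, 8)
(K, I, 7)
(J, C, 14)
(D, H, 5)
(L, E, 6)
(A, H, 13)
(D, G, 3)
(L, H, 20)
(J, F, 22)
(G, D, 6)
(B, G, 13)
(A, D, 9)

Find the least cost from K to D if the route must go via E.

73

Best K to E: K → E costing 10
Best E to D: E → L → F → J → G → D costing 63
Total via E: 10 + 63 = 73.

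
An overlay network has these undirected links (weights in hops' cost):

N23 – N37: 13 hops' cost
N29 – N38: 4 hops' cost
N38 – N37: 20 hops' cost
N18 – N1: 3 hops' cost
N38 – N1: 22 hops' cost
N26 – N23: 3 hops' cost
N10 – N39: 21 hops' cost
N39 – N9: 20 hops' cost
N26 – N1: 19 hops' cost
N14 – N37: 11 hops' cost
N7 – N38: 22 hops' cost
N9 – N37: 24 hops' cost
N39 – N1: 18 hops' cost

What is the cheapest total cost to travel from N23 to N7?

Settle nodes by increasing distance from N23:
N23: 0
N26: 3  (via N23)
N37: 13  (via N23)
N1: 22  (via N26)
N14: 24  (via N37)
N18: 25  (via N1)
N38: 33  (via N37)
N9: 37  (via N37)
N29: 37  (via N38)
N39: 40  (via N1)
N7: 55  (via N38)
Shortest route: N23–N37–N38–N7 = 55 hops' cost.

55 hops' cost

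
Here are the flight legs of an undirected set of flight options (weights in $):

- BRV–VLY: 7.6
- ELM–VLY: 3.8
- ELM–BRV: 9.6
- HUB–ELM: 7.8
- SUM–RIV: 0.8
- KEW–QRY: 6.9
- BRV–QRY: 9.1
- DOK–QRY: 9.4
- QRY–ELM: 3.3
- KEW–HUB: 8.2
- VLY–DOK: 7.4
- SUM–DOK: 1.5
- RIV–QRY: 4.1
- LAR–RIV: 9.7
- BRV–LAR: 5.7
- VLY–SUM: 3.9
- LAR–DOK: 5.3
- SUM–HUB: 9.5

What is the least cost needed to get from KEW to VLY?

Running Dijkstra from KEW:
KEW: 0
QRY: 6.9  (via KEW)
HUB: 8.2  (via KEW)
ELM: 10.2  (via QRY)
RIV: 11  (via QRY)
SUM: 11.8  (via RIV)
DOK: 13.3  (via SUM)
VLY: 14  (via ELM)
Shortest route: KEW–QRY–ELM–VLY = $14.

$14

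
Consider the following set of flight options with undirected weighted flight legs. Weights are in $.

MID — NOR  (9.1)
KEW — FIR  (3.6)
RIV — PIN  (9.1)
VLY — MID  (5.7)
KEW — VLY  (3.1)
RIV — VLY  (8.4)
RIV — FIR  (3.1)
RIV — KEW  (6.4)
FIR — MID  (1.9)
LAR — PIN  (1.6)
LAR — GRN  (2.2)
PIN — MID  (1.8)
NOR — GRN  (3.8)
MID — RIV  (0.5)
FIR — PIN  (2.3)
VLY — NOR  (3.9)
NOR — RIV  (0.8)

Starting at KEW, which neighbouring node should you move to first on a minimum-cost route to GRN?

FIR

Candidate routes:
KEW–FIR–PIN–LAR–GRN: 3.6+2.3+1.6+2.2 = 9.7
KEW–RIV–NOR–GRN: 6.4+0.8+3.8 = 11
KEW–VLY–NOR–GRN: 3.1+3.9+3.8 = 10.8
KEW–FIR–MID–RIV–NOR–GRN: 3.6+1.9+0.5+0.8+3.8 = 10.6
The minimum is $9.7 via KEW–FIR–PIN–LAR–GRN.
So from KEW the first move is to FIR.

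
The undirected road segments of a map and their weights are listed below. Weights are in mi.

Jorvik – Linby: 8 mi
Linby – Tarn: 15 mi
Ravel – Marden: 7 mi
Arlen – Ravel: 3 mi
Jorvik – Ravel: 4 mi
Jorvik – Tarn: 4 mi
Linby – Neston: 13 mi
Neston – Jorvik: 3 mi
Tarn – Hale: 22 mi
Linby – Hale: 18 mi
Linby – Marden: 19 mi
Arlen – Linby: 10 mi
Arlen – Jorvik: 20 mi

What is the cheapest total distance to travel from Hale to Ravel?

30 mi

Candidate routes:
Hale - Linby - Neston - Jorvik - Ravel: 18+13+3+4 = 38
Hale - Linby - Arlen - Ravel: 18+10+3 = 31
Hale - Linby - Jorvik - Ravel: 18+8+4 = 30
Cheapest is Hale - Linby - Jorvik - Ravel at 30 mi.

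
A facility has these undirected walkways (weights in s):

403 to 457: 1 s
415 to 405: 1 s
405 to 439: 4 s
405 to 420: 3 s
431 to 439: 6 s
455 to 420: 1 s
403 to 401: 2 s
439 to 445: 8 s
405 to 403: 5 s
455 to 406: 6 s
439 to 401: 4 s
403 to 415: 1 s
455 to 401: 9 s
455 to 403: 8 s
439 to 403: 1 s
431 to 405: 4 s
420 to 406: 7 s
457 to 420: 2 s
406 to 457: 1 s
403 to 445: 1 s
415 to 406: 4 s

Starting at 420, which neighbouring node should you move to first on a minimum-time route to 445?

Candidate routes:
420–405–439–403–445: 3+4+1+1 = 9
420–457–403–445: 2+1+1 = 4
420–405–403–445: 3+5+1 = 9
420–405–415–403–445: 3+1+1+1 = 6
Cheapest is 420–457–403–445 at 4 s.
So from 420 the first move is to 457.

457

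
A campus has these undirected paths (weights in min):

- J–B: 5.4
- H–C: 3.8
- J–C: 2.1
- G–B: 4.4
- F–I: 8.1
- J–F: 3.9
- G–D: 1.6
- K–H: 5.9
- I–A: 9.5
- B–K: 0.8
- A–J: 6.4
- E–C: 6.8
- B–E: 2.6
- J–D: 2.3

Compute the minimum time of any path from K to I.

Enumerating some paths:
K–B–G–D–J–F–I: 0.8+4.4+1.6+2.3+3.9+8.1 = 21.1
K–B–J–F–I: 0.8+5.4+3.9+8.1 = 18.2
The minimum is 18.2 min via K–B–J–F–I.

18.2 min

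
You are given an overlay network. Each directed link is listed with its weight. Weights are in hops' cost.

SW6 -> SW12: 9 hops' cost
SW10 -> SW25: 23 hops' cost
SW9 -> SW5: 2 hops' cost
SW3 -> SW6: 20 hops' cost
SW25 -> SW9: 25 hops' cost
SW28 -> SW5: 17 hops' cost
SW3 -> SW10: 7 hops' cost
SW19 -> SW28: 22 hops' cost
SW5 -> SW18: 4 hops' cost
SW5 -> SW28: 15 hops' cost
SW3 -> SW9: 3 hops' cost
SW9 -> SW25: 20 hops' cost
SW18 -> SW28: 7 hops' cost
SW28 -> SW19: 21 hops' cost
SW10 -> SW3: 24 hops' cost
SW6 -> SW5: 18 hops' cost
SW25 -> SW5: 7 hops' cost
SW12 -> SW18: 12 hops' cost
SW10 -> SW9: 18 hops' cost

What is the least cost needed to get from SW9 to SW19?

Candidate routes:
SW9–SW5–SW28–SW19: 2+15+21 = 38
SW9–SW5–SW18–SW28–SW19: 2+4+7+21 = 34
Cheapest is SW9–SW5–SW18–SW28–SW19 at 34 hops' cost.

34 hops' cost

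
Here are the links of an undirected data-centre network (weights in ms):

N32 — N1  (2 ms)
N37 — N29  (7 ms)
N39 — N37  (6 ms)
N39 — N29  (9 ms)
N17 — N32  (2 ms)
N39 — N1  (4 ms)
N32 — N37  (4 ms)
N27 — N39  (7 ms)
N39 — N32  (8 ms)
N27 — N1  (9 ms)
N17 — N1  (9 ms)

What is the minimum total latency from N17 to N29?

13 ms

Running Dijkstra from N17:
N17: 0
N32: 2  (via N17)
N1: 4  (via N32)
N37: 6  (via N32)
N39: 8  (via N1)
N29: 13  (via N37)
Shortest route: N17–N32–N37–N29 = 13 ms.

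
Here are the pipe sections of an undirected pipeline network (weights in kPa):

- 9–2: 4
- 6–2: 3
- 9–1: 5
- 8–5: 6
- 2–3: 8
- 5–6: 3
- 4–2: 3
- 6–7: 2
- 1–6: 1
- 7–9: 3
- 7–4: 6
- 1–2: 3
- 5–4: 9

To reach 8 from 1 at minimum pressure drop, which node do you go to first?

Candidate routes:
1 → 6 → 5 → 8: 1+3+6 = 10
1 → 9 → 7 → 6 → 5 → 8: 5+3+2+3+6 = 19
1 → 2 → 6 → 5 → 8: 3+3+3+6 = 15
1 → 2 → 4 → 5 → 8: 3+3+9+6 = 21
Cheapest is 1 → 6 → 5 → 8 at 10 kPa.
So from 1 the first move is to 6.

6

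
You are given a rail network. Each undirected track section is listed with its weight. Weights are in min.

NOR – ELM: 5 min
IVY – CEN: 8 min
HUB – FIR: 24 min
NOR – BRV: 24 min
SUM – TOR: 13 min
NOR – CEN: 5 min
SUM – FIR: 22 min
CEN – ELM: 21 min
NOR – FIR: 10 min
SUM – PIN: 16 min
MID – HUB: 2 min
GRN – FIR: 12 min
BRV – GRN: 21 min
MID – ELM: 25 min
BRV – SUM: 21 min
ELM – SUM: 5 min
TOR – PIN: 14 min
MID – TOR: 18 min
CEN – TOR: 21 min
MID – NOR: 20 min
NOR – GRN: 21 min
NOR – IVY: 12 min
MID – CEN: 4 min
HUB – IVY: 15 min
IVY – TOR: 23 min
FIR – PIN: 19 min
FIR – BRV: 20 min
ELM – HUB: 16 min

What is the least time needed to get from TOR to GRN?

44 min

Candidate routes:
TOR - PIN - FIR - GRN: 14+19+12 = 45
TOR - SUM - ELM - NOR - GRN: 13+5+5+21 = 44
Cheapest is TOR - SUM - ELM - NOR - GRN at 44 min.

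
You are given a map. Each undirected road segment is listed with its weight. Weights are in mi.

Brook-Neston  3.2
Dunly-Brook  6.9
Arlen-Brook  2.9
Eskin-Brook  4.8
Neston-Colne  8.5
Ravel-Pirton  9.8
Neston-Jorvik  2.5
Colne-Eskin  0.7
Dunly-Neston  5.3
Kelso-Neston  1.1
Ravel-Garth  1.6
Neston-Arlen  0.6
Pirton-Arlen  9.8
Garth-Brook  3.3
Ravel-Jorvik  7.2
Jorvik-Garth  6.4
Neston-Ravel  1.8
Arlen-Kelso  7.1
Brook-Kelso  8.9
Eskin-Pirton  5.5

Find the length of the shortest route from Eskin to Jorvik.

10.5 mi

Settle nodes by increasing distance from Eskin:
Eskin: 0
Colne: 0.7  (via Eskin)
Brook: 4.8  (via Eskin)
Pirton: 5.5  (via Eskin)
Arlen: 7.7  (via Brook)
Neston: 8  (via Brook)
Garth: 8.1  (via Brook)
Kelso: 9.1  (via Neston)
Ravel: 9.7  (via Garth)
Jorvik: 10.5  (via Neston)
Shortest route: Eskin → Brook → Neston → Jorvik = 10.5 mi.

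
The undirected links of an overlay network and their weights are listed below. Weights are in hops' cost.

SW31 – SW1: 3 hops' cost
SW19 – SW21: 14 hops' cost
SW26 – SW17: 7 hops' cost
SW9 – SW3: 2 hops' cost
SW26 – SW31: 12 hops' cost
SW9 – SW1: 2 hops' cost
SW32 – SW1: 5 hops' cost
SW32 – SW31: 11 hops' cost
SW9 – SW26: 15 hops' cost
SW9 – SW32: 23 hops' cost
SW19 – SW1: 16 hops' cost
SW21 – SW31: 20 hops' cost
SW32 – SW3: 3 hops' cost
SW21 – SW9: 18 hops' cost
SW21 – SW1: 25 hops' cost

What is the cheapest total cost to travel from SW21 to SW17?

39 hops' cost

Compare a few routes:
SW21–SW9–SW26–SW17: 18+15+7 = 40
SW21–SW31–SW26–SW17: 20+12+7 = 39
Cheapest is SW21–SW31–SW26–SW17 at 39 hops' cost.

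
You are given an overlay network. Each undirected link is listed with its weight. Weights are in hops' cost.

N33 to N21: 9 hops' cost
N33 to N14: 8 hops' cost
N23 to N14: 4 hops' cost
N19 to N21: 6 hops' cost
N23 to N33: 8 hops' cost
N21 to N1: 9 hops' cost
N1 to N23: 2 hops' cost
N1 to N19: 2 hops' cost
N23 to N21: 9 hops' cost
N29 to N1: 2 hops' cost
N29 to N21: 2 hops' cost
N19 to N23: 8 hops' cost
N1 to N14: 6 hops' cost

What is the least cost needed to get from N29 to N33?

Enumerating some paths:
N29 → N1 → N23 → N14 → N33: 2+2+4+8 = 16
N29 → N1 → N23 → N33: 2+2+8 = 12
N29 → N21 → N33: 2+9 = 11
N29 → N1 → N14 → N33: 2+6+8 = 16
Cheapest is N29 → N21 → N33 at 11 hops' cost.

11 hops' cost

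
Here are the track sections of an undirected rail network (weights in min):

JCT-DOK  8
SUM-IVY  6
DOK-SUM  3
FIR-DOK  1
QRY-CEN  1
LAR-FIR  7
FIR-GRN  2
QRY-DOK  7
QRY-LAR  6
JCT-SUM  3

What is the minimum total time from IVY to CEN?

Settle nodes by increasing distance from IVY:
IVY: 0
SUM: 6  (via IVY)
DOK: 9  (via SUM)
JCT: 9  (via SUM)
FIR: 10  (via DOK)
GRN: 12  (via FIR)
QRY: 16  (via DOK)
CEN: 17  (via QRY)
Shortest route: IVY–SUM–DOK–QRY–CEN = 17 min.

17 min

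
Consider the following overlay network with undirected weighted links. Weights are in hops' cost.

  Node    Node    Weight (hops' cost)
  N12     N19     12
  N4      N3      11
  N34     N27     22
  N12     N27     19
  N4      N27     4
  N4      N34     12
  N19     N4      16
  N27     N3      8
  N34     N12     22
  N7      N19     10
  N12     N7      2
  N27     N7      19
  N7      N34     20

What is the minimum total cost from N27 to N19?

20 hops' cost

Enumerating some paths:
N27 → N7 → N19: 19+10 = 29
N27 → N4 → N19: 4+16 = 20
N27 → N12 → N19: 19+12 = 31
Cheapest is N27 → N4 → N19 at 20 hops' cost.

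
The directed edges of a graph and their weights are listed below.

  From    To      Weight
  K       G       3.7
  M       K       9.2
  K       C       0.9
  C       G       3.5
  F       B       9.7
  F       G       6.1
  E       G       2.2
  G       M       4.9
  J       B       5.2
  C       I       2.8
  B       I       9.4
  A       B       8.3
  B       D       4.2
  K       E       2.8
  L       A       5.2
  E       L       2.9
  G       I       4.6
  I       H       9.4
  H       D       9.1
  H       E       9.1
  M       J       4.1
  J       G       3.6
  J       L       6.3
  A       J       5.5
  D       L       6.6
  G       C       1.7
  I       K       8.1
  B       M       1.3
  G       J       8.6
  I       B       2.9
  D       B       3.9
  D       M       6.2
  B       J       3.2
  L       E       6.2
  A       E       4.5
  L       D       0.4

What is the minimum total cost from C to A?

Shortest distances from C:
C: 0
I: 2.8  (via C)
G: 3.5  (via C)
B: 5.7  (via I)
M: 7  (via B)
J: 8.9  (via B)
D: 9.9  (via B)
K: 10.9  (via I)
H: 12.2  (via I)
E: 13.7  (via K)
L: 15.2  (via J)
A: 20.4  (via L)
Shortest route: C–I–B–J–L–A = 20.4.

20.4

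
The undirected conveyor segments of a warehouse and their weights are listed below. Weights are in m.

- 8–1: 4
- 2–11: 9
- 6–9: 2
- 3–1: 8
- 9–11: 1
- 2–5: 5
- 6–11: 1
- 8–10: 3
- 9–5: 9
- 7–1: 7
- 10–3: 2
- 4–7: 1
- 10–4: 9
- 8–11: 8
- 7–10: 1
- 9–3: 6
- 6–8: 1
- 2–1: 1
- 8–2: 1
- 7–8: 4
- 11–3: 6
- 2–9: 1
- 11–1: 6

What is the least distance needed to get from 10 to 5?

Running Dijkstra from 10:
10: 0
7: 1  (via 10)
3: 2  (via 10)
4: 2  (via 7)
8: 3  (via 10)
2: 4  (via 8)
6: 4  (via 8)
1: 5  (via 2)
9: 5  (via 2)
11: 5  (via 6)
5: 9  (via 2)
Shortest route: 10–8–2–5 = 9 m.

9 m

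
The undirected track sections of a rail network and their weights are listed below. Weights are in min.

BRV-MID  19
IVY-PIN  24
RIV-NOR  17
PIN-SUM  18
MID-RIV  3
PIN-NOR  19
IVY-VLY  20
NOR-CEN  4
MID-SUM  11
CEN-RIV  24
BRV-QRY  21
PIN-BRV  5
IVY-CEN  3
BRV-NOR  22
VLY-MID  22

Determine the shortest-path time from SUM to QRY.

44 min

Enumerating some paths:
SUM–MID–BRV–QRY: 11+19+21 = 51
SUM–PIN–BRV–QRY: 18+5+21 = 44
SUM–MID–RIV–NOR–PIN–BRV–QRY: 11+3+17+19+5+21 = 76
SUM–MID–RIV–NOR–BRV–QRY: 11+3+17+22+21 = 74
Cheapest is SUM–PIN–BRV–QRY at 44 min.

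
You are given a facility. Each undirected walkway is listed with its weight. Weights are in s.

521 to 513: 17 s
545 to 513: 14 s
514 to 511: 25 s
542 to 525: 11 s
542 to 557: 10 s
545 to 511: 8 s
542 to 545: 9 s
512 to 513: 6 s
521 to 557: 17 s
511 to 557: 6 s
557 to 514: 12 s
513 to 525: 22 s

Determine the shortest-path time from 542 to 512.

29 s

Settle nodes by increasing distance from 542:
542: 0
545: 9  (via 542)
557: 10  (via 542)
525: 11  (via 542)
511: 16  (via 557)
514: 22  (via 557)
513: 23  (via 545)
521: 27  (via 557)
512: 29  (via 513)
Shortest route: 542–545–513–512 = 29 s.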